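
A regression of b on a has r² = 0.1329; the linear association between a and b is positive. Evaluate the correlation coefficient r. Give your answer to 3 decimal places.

0.365

|r| = √0.1329 = 0.365
The association is positive, so r = 0.365.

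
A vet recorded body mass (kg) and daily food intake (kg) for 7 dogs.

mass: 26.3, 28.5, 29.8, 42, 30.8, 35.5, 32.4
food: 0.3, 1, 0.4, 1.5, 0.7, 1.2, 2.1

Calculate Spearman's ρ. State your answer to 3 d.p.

0.786

Rank mass: 1, 2, 3, 7, 4, 6, 5
Rank food: 1, 4, 2, 6, 3, 5, 7
d = rank(mass) − rank(food): 0, -2, 1, 1, 1, 1, -2; Σd² = 12
ρ = 1 − 6Σd² / [n(n²−1)] = 1 − 6×12 / (7×48) = 1 − 72/336 ≈ 0.786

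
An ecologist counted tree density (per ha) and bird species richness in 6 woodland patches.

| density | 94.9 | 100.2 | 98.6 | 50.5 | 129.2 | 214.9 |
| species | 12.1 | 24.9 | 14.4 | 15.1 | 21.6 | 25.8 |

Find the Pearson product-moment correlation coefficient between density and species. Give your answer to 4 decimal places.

0.6766

n = 6, Σx = 688.3, Σy = 113.9, Σx² = 94192.91, Σy² = 2333.99, Σxy = 14160.8
nΣxy − ΣxΣy = 84964.8 − 78397.37 = 6567.43
nΣx² − (Σx)² = 565157.46 − 473756.89 = 91400.57; nΣy² − (Σy)² = 14003.94 − 12973.21 = 1030.73
r = 6567.43 / √(91400.57 × 1030.73) = 6567.43 / 9706.1480 ≈ 0.6766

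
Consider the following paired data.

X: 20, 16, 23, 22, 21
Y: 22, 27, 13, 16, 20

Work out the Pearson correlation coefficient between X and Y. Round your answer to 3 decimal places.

-0.961

n = 5, ΣX = 102, ΣY = 98, ΣX² = 2110, ΣY² = 2038, ΣXY = 1943
nΣXY − ΣXΣY = 9715 − 9996 = -281
nΣX² − (ΣX)² = 10550 − 10404 = 146; nΣY² − (ΣY)² = 10190 − 9604 = 586
r = -281 / √(146 × 586) = -281 / 292.4996 ≈ -0.961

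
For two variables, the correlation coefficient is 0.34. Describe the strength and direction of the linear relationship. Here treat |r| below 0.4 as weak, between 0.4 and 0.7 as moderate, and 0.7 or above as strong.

r = 0.34 > 0 so the relationship is positive.
|r| = 0.34, which falls in the weak range.

weak positive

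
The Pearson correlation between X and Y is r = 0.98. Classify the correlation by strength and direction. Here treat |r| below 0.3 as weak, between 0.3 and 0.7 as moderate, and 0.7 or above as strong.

strong positive

r = 0.98 > 0 so the relationship is positive.
|r| = 0.98, which falls in the strong range.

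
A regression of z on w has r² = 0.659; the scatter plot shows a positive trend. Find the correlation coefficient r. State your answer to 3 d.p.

|r| = √0.659 = 0.812
The association is positive, so r = 0.812.

0.812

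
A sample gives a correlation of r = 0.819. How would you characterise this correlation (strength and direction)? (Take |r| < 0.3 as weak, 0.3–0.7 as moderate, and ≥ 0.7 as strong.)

r = 0.819 > 0 so the relationship is positive.
|r| = 0.819, which falls in the strong range.

strong positive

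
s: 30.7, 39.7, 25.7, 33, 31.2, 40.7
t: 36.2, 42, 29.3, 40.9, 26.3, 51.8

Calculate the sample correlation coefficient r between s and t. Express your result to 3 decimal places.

n = 6, Σs = 201, Σt = 226.5, Σs² = 6898, Σt² = 8980.67, Σst = 7810.27
nΣst − ΣsΣt = 46861.62 − 45526.5 = 1335.12
nΣs² − (Σs)² = 41388 − 40401 = 987; nΣt² − (Σt)² = 53884.02 − 51302.25 = 2581.77
r = 1335.12 / √(987 × 2581.77) = 1335.12 / 1596.3104 ≈ 0.836

0.836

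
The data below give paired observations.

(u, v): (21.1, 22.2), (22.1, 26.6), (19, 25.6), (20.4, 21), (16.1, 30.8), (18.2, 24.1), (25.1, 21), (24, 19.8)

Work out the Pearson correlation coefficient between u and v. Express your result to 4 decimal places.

n = 8, Σu = 166, Σv = 191.1, Σu² = 3507.24, Σv² = 4659.25, Σuv = 3907.88
nΣuv − ΣuΣv = 31263.04 − 31722.6 = -459.56
nΣu² − (Σu)² = 28057.92 − 27556 = 501.92; nΣv² − (Σv)² = 37274 − 36519.21 = 754.79
r = -459.56 / √(501.92 × 754.79) = -459.56 / 615.5032 ≈ -0.7466

-0.7466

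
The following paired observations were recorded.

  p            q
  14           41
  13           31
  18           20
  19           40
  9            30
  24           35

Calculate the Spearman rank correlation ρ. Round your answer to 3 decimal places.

Rank p: 3, 2, 4, 5, 1, 6
Rank q: 6, 3, 1, 5, 2, 4
d = rank(p) − rank(q): -3, -1, 3, 0, -1, 2; Σd² = 24
ρ = 1 − 6Σd² / [n(n²−1)] = 1 − 6×24 / (6×35) = 1 − 144/210 ≈ 0.314

0.314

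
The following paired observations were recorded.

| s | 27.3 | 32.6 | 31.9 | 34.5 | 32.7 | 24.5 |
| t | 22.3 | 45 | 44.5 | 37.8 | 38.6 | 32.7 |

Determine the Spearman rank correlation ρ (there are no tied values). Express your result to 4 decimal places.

Rank s: 2, 4, 3, 6, 5, 1
Rank t: 1, 6, 5, 3, 4, 2
d = rank(s) − rank(t): 1, -2, -2, 3, 1, -1; Σd² = 20
ρ = 1 − 6Σd² / [n(n²−1)] = 1 − 6×20 / (6×35) = 1 − 120/210 ≈ 0.4286

0.4286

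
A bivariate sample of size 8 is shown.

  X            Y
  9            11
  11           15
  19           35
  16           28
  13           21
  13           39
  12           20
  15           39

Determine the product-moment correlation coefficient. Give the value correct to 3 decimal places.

0.732

n = 8, ΣX = 108, ΣY = 208, ΣX² = 1526, ΣY² = 6238, ΣXY = 2982
nΣXY − ΣXΣY = 23856 − 22464 = 1392
nΣX² − (ΣX)² = 12208 − 11664 = 544; nΣY² − (ΣY)² = 49904 − 43264 = 6640
r = 1392 / √(544 × 6640) = 1392 / 1900.5683 ≈ 0.732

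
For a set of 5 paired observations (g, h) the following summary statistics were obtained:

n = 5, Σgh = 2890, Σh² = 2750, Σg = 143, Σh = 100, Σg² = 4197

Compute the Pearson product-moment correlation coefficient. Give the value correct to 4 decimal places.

0.1058

r = (nΣgh − ΣgΣh) / √[(nΣg² − (Σg)²)(nΣh² − (Σh)²)]
Numerator: 5×2890 − 143×100 = 150
Denominator: √[(20985 − 20449)(13750 − 10000)] = √[536 × 3750] = 1417.7447
r = 150 / 1417.7447 ≈ 0.1058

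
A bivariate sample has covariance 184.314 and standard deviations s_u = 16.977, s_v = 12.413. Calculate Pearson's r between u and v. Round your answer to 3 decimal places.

r = Cov(u,v) / (s_u · s_v) = 184.314 / (16.977 × 12.413)
  = 184.314 / 210.7355 ≈ 0.875

0.875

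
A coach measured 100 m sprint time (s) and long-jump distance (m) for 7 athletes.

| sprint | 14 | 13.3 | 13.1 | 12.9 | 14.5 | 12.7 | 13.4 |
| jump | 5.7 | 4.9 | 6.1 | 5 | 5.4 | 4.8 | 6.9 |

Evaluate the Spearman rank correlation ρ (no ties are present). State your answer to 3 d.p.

Rank sprint: 6, 4, 3, 2, 7, 1, 5
Rank jump: 5, 2, 6, 3, 4, 1, 7
d = rank(sprint) − rank(jump): 1, 2, -3, -1, 3, 0, -2; Σd² = 28
ρ = 1 − 6Σd² / [n(n²−1)] = 1 − 6×28 / (7×48) = 1 − 168/336 ≈ 0.500

0.500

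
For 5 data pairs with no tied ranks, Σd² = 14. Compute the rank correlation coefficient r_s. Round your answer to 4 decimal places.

ρ = 1 − 6Σd² / [n(n²−1)] = 1 − 6×14 / (5×24)
  = 1 − 84/120 = 1 − 0.70000 ≈ 0.3000

0.3000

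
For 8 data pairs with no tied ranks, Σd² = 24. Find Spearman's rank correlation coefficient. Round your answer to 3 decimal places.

ρ = 1 − 6Σd² / [n(n²−1)] = 1 − 6×24 / (8×63)
  = 1 − 144/504 = 1 − 0.2857 ≈ 0.714

0.714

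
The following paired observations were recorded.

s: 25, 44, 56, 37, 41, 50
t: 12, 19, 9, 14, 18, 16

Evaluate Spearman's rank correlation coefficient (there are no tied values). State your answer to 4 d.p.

Rank s: 1, 4, 6, 2, 3, 5
Rank t: 2, 6, 1, 3, 5, 4
d = rank(s) − rank(t): -1, -2, 5, -1, -2, 1; Σd² = 36
ρ = 1 − 6Σd² / [n(n²−1)] = 1 − 6×36 / (6×35) = 1 − 216/210 ≈ -0.0286

-0.0286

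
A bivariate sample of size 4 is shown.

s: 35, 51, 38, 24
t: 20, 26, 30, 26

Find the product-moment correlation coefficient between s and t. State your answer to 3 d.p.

n = 4, Σs = 148, Σt = 102, Σs² = 5846, Σt² = 2652, Σst = 3790
nΣst − ΣsΣt = 15160 − 15096 = 64
nΣs² − (Σs)² = 23384 − 21904 = 1480; nΣt² − (Σt)² = 10608 − 10404 = 204
r = 64 / √(1480 × 204) = 64 / 549.4725 ≈ 0.116

0.116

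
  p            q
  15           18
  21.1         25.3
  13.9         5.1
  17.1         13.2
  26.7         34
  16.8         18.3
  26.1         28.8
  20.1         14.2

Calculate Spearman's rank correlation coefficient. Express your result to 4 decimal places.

Rank p: 2, 6, 1, 4, 8, 3, 7, 5
Rank q: 4, 6, 1, 2, 8, 5, 7, 3
d = rank(p) − rank(q): -2, 0, 0, 2, 0, -2, 0, 2; Σd² = 16
ρ = 1 − 6Σd² / [n(n²−1)] = 1 − 6×16 / (8×63) = 1 − 96/504 ≈ 0.8095

0.8095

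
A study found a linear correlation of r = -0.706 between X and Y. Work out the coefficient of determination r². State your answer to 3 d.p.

r² = (-0.706)² = 0.498

0.498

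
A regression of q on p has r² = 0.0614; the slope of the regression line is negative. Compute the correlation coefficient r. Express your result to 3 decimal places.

-0.248

|r| = √0.0614 = 0.248
The association is negative, so r = −0.248.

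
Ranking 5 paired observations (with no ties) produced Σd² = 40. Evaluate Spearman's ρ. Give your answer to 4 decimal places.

-1.0000

ρ = 1 − 6Σd² / [n(n²−1)] = 1 − 6×40 / (5×24)
  = 1 − 240/120 = 1 − 2.00000 ≈ -1.0000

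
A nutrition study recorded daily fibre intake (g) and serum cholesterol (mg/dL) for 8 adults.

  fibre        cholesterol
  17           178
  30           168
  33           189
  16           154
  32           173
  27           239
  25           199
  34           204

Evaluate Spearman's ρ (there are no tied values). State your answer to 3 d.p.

0.381

Rank fibre: 2, 5, 7, 1, 6, 4, 3, 8
Rank cholesterol: 4, 2, 5, 1, 3, 8, 6, 7
d = rank(fibre) − rank(cholesterol): -2, 3, 2, 0, 3, -4, -3, 1; Σd² = 52
ρ = 1 − 6Σd² / [n(n²−1)] = 1 − 6×52 / (8×63) = 1 − 312/504 ≈ 0.381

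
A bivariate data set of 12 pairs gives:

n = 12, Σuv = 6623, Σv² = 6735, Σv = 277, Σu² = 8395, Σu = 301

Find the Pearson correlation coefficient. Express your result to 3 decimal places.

r = (nΣuv − ΣuΣv) / √[(nΣu² − (Σu)²)(nΣv² − (Σv)²)]
Numerator: 12×6623 − 301×277 = -3901
Denominator: √[(100740 − 90601)(80820 − 76729)] = √[10139 × 4091] = 6440.3920
r = -3901 / 6440.3920 ≈ -0.606

-0.606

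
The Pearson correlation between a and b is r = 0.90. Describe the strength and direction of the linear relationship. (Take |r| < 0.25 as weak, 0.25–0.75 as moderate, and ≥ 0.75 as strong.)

strong positive

r = 0.90 > 0 so the relationship is positive.
|r| = 0.90, which falls in the strong range.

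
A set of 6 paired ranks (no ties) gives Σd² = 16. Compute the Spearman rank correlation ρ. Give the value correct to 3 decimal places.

0.543

ρ = 1 − 6Σd² / [n(n²−1)] = 1 − 6×16 / (6×35)
  = 1 − 96/210 = 1 − 0.4571 ≈ 0.543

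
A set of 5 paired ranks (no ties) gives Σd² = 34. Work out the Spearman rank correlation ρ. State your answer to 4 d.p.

ρ = 1 − 6Σd² / [n(n²−1)] = 1 − 6×34 / (5×24)
  = 1 − 204/120 = 1 − 1.70000 ≈ -0.7000

-0.7000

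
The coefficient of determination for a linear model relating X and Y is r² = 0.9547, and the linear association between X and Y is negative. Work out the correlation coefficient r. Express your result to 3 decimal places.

-0.977

|r| = √0.9547 = 0.977
The association is negative, so r = −0.977.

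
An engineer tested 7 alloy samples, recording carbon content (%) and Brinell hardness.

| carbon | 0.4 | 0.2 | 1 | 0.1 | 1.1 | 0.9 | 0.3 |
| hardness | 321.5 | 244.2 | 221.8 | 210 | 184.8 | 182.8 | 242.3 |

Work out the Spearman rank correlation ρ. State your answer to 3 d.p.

-0.393

Rank carbon: 4, 2, 6, 1, 7, 5, 3
Rank hardness: 7, 6, 4, 3, 2, 1, 5
d = rank(carbon) − rank(hardness): -3, -4, 2, -2, 5, 4, -2; Σd² = 78
ρ = 1 − 6Σd² / [n(n²−1)] = 1 − 6×78 / (7×48) = 1 − 468/336 ≈ -0.393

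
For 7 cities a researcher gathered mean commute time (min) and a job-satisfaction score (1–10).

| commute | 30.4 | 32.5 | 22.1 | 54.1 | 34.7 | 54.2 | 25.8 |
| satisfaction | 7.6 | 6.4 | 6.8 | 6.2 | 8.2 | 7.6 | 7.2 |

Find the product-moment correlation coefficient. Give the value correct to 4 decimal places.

n = 7, Σx = 253.8, Σy = 50, Σx² = 10203, Σy² = 360.24, Σxy = 1806.96
nΣxy − ΣxΣy = 12648.72 − 12690 = -41.28
nΣx² − (Σx)² = 71421 − 64414.44 = 7006.56; nΣy² − (Σy)² = 2521.68 − 2500 = 21.68
r = -41.28 / √(7006.56 × 21.68) = -41.28 / 389.7464 ≈ -0.1059

-0.1059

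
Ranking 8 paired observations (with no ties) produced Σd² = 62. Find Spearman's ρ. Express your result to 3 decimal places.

ρ = 1 − 6Σd² / [n(n²−1)] = 1 − 6×62 / (8×63)
  = 1 − 372/504 = 1 − 0.7381 ≈ 0.262

0.262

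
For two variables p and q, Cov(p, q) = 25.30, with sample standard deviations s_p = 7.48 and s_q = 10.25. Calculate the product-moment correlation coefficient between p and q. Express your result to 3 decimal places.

r = Cov(p,q) / (s_p · s_q) = 25.30 / (7.48 × 10.25)
  = 25.30 / 76.6700 ≈ 0.330

0.330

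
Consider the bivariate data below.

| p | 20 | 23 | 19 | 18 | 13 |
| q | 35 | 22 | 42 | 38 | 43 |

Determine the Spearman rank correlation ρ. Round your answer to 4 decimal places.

Rank p: 4, 5, 3, 2, 1
Rank q: 2, 1, 4, 3, 5
d = rank(p) − rank(q): 2, 4, -1, -1, -4; Σd² = 38
ρ = 1 − 6Σd² / [n(n²−1)] = 1 − 6×38 / (5×24) = 1 − 228/120 ≈ -0.9000

-0.9000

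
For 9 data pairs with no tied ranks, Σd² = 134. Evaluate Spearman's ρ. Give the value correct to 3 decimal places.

-0.117

ρ = 1 − 6Σd² / [n(n²−1)] = 1 − 6×134 / (9×80)
  = 1 − 804/720 = 1 − 1.1167 ≈ -0.117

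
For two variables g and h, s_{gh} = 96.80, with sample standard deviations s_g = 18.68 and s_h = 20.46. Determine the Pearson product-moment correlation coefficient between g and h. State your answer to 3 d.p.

0.253

r = Cov(g,h) / (s_g · s_h) = 96.80 / (18.68 × 20.46)
  = 96.80 / 382.1928 ≈ 0.253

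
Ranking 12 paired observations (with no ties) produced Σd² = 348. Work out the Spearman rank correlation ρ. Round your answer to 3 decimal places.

-0.217

ρ = 1 − 6Σd² / [n(n²−1)] = 1 − 6×348 / (12×143)
  = 1 − 2088/1716 = 1 − 1.2168 ≈ -0.217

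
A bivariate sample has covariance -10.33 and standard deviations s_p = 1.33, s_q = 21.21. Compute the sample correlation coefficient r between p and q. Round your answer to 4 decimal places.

r = Cov(p,q) / (s_p · s_q) = -10.33 / (1.33 × 21.21)
  = -10.33 / 28.2093 ≈ -0.3662

-0.3662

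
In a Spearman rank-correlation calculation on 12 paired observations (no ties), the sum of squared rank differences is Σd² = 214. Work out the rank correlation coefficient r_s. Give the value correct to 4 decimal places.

ρ = 1 − 6Σd² / [n(n²−1)] = 1 − 6×214 / (12×143)
  = 1 − 1284/1716 = 1 − 0.74825 ≈ 0.2517

0.2517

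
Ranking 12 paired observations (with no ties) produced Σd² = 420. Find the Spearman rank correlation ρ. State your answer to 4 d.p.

ρ = 1 − 6Σd² / [n(n²−1)] = 1 − 6×420 / (12×143)
  = 1 − 2520/1716 = 1 − 1.46853 ≈ -0.4685

-0.4685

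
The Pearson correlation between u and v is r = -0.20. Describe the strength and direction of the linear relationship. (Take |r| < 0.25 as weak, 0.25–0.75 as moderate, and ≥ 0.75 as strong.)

r = -0.20 < 0 so the relationship is negative.
|r| = 0.20, which falls in the weak range.

weak negative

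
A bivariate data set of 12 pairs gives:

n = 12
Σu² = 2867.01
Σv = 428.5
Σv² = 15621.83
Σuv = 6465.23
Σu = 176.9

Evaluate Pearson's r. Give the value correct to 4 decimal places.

r = (nΣuv − ΣuΣv) / √[(nΣu² − (Σu)²)(nΣv² − (Σv)²)]
Numerator: 12×6465.23 − 176.9×428.5 = 1781.11
Denominator: √[(34404.12 − 31293.61)(187461.96 − 183612.25)] = √[3110.51 × 3849.71] = 3460.4279
r = 1781.11 / 3460.4279 ≈ 0.5147

0.5147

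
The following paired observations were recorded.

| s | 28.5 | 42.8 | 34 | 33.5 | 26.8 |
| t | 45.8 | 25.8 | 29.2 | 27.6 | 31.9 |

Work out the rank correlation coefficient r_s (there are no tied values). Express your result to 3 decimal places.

-0.800

Rank s: 2, 5, 4, 3, 1
Rank t: 5, 1, 3, 2, 4
d = rank(s) − rank(t): -3, 4, 1, 1, -3; Σd² = 36
ρ = 1 − 6Σd² / [n(n²−1)] = 1 − 6×36 / (5×24) = 1 − 216/120 ≈ -0.800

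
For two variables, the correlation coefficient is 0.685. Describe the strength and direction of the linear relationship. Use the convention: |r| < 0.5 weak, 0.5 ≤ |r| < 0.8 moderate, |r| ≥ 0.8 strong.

r = 0.685 > 0 so the relationship is positive.
|r| = 0.685, which falls in the moderate range.

moderate positive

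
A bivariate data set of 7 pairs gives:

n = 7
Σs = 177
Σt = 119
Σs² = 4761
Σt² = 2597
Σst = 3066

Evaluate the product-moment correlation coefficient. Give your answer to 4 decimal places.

0.1408

r = (nΣst − ΣsΣt) / √[(nΣs² − (Σs)²)(nΣt² − (Σt)²)]
Numerator: 7×3066 − 177×119 = 399
Denominator: √[(33327 − 31329)(18179 − 14161)] = √[1998 × 4018] = 2833.3662
r = 399 / 2833.3662 ≈ 0.1408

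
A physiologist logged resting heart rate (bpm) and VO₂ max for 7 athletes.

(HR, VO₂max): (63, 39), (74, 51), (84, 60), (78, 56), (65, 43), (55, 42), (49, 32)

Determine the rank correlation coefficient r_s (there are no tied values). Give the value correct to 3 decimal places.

0.964

Rank HR: 3, 5, 7, 6, 4, 2, 1
Rank VO₂max: 2, 5, 7, 6, 4, 3, 1
d = rank(HR) − rank(VO₂max): 1, 0, 0, 0, 0, -1, 0; Σd² = 2
ρ = 1 − 6Σd² / [n(n²−1)] = 1 − 6×2 / (7×48) = 1 − 12/336 ≈ 0.964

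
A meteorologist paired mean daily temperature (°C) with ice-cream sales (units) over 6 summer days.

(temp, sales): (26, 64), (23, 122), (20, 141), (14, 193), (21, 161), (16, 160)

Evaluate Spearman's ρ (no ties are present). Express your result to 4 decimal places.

-0.8286

Rank temp: 6, 5, 3, 1, 4, 2
Rank sales: 1, 2, 3, 6, 5, 4
d = rank(temp) − rank(sales): 5, 3, 0, -5, -1, -2; Σd² = 64
ρ = 1 − 6Σd² / [n(n²−1)] = 1 − 6×64 / (6×35) = 1 − 384/210 ≈ -0.8286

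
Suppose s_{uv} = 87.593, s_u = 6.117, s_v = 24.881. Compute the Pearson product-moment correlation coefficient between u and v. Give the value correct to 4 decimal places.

0.5755

r = Cov(u,v) / (s_u · s_v) = 87.593 / (6.117 × 24.881)
  = 87.593 / 152.1971 ≈ 0.5755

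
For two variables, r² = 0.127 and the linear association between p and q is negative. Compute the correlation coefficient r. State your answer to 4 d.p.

|r| = √0.127 = 0.3564
The association is negative, so r = −0.3564.

-0.3564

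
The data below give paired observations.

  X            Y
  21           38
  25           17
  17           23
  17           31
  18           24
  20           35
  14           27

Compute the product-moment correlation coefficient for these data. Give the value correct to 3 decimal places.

n = 7, ΣX = 132, ΣY = 195, ΣX² = 2564, ΣY² = 5753, ΣXY = 3651
nΣXY − ΣXΣY = 25557 − 25740 = -183
nΣX² − (ΣX)² = 17948 − 17424 = 524; nΣY² − (ΣY)² = 40271 − 38025 = 2246
r = -183 / √(524 × 2246) = -183 / 1084.8521 ≈ -0.169

-0.169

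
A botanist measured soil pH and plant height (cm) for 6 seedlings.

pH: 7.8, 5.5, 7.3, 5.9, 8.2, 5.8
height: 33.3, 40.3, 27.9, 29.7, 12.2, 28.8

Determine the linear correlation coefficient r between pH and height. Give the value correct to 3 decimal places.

n = 6, Σx = 40.5, Σy = 172.2, Σx² = 280.07, Σy² = 5371.76, Σxy = 1127.37
nΣxy − ΣxΣy = 6764.22 − 6974.1 = -209.88
nΣx² − (Σx)² = 1680.42 − 1640.25 = 40.17; nΣy² − (Σy)² = 32230.56 − 29652.84 = 2577.72
r = -209.88 / √(40.17 × 2577.72) = -209.88 / 321.7872 ≈ -0.652

-0.652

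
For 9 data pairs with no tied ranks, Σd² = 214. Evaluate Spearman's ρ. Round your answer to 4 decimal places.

-0.7833

ρ = 1 − 6Σd² / [n(n²−1)] = 1 − 6×214 / (9×80)
  = 1 − 1284/720 = 1 − 1.78333 ≈ -0.7833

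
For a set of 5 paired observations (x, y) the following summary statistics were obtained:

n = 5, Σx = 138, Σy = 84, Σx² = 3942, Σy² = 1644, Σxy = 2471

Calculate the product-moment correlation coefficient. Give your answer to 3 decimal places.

r = (nΣxy − ΣxΣy) / √[(nΣx² − (Σx)²)(nΣy² − (Σy)²)]
Numerator: 5×2471 − 138×84 = 763
Denominator: √[(19710 − 19044)(8220 − 7056)] = √[666 × 1164] = 880.4681
r = 763 / 880.4681 ≈ 0.867

0.867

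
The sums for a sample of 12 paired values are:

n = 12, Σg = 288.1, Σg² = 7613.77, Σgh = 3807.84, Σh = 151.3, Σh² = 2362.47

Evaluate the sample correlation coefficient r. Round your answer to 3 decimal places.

r = (nΣgh − ΣgΣh) / √[(nΣg² − (Σg)²)(nΣh² − (Σh)²)]
Numerator: 12×3807.84 − 288.1×151.3 = 2104.55
Denominator: √[(91365.24 − 83001.61)(28349.64 − 22891.69)] = √[8363.63 × 5457.95] = 6756.3507
r = 2104.55 / 6756.3507 ≈ 0.311

0.311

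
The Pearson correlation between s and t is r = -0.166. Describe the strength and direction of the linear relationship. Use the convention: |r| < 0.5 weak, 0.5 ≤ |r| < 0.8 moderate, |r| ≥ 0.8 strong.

r = -0.166 < 0 so the relationship is negative.
|r| = 0.166, which falls in the weak range.

weak negative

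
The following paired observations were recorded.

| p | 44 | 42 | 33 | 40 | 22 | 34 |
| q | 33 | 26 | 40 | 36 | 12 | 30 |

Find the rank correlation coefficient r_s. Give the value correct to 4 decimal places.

0.1429

Rank p: 6, 5, 2, 4, 1, 3
Rank q: 4, 2, 6, 5, 1, 3
d = rank(p) − rank(q): 2, 3, -4, -1, 0, 0; Σd² = 30
ρ = 1 − 6Σd² / [n(n²−1)] = 1 − 6×30 / (6×35) = 1 − 180/210 ≈ 0.1429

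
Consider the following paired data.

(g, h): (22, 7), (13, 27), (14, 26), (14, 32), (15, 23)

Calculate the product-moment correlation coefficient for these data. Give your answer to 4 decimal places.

n = 5, Σg = 78, Σh = 115, Σg² = 1270, Σh² = 3007, Σgh = 1662
nΣgh − ΣgΣh = 8310 − 8970 = -660
nΣg² − (Σg)² = 6350 − 6084 = 266; nΣh² − (Σh)² = 15035 − 13225 = 1810
r = -660 / √(266 × 1810) = -660 / 693.8732 ≈ -0.9512

-0.9512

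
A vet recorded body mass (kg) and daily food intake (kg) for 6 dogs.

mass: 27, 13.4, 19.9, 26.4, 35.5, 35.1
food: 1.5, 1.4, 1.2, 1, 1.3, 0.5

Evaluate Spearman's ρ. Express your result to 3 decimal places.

Rank mass: 4, 1, 2, 3, 6, 5
Rank food: 6, 5, 3, 2, 4, 1
d = rank(mass) − rank(food): -2, -4, -1, 1, 2, 4; Σd² = 42
ρ = 1 − 6Σd² / [n(n²−1)] = 1 − 6×42 / (6×35) = 1 − 252/210 ≈ -0.200

-0.200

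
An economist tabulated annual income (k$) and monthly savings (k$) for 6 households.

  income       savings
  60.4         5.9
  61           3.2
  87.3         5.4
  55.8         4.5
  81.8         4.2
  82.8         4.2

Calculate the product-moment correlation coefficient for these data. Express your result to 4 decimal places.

n = 6, Σx = 429.1, Σy = 27.4, Σx² = 31651.17, Σy² = 129.74, Σxy = 1965.4
nΣxy − ΣxΣy = 11792.4 − 11757.34 = 35.06
nΣx² − (Σx)² = 189907.02 − 184126.81 = 5780.21; nΣy² − (Σy)² = 778.44 − 750.76 = 27.68
r = 35.06 / √(5780.21 × 27.68) = 35.06 / 399.9953 ≈ 0.0877

0.0877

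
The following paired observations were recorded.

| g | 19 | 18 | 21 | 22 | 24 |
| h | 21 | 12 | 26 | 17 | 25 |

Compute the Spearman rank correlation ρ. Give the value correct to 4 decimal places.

0.5000

Rank g: 2, 1, 3, 4, 5
Rank h: 3, 1, 5, 2, 4
d = rank(g) − rank(h): -1, 0, -2, 2, 1; Σd² = 10
ρ = 1 − 6Σd² / [n(n²−1)] = 1 − 6×10 / (5×24) = 1 − 60/120 ≈ 0.5000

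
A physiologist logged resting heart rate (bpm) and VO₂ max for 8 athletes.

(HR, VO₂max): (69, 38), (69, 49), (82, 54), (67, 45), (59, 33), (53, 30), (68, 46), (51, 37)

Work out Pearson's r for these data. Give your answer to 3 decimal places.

n = 8, Σx = 518, Σy = 332, Σx² = 34250, Σy² = 14260, Σxy = 21998
nΣxy − ΣxΣy = 175984 − 171976 = 4008
nΣx² − (Σx)² = 274000 − 268324 = 5676; nΣy² − (Σy)² = 114080 − 110224 = 3856
r = 4008 / √(5676 × 3856) = 4008 / 4678.3176 ≈ 0.857

0.857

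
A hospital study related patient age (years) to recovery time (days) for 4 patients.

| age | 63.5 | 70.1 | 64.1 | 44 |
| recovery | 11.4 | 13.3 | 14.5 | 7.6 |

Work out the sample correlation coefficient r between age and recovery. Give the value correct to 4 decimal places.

n = 4, Σx = 241.7, Σy = 46.8, Σx² = 14991.07, Σy² = 574.86, Σxy = 2920.08
nΣxy − ΣxΣy = 11680.32 − 11311.56 = 368.76
nΣx² − (Σx)² = 59964.28 − 58418.89 = 1545.39; nΣy² − (Σy)² = 2299.44 − 2190.24 = 109.2
r = 368.76 / √(1545.39 × 109.2) = 368.76 / 410.7999 ≈ 0.8977

0.8977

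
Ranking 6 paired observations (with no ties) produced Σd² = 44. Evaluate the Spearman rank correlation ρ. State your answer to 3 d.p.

-0.257

ρ = 1 − 6Σd² / [n(n²−1)] = 1 − 6×44 / (6×35)
  = 1 − 264/210 = 1 − 1.2571 ≈ -0.257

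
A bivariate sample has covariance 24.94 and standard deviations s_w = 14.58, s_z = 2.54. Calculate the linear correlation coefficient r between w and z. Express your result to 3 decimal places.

r = Cov(w,z) / (s_w · s_z) = 24.94 / (14.58 × 2.54)
  = 24.94 / 37.0332 ≈ 0.673

0.673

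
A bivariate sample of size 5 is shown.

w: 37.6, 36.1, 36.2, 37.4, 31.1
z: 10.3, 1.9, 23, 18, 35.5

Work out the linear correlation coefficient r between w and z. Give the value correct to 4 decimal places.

-0.7340

n = 5, Σw = 178.4, Σz = 88.7, Σw² = 6393.38, Σz² = 2222.95, Σwz = 3065.72
nΣwz − ΣwΣz = 15328.6 − 15824.08 = -495.48
nΣw² − (Σw)² = 31966.9 − 31826.56 = 140.34; nΣz² − (Σz)² = 11114.75 − 7867.69 = 3247.06
r = -495.48 / √(140.34 × 3247.06) = -495.48 / 675.0499 ≈ -0.7340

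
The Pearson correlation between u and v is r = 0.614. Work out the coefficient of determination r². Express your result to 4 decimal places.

r² = (0.614)² = 0.3770

0.3770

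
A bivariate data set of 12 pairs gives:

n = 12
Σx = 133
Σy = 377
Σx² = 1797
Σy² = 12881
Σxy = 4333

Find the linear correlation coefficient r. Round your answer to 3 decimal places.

r = (nΣxy − ΣxΣy) / √[(nΣx² − (Σx)²)(nΣy² − (Σy)²)]
Numerator: 12×4333 − 133×377 = 1855
Denominator: √[(21564 − 17689)(154572 − 142129)] = √[3875 × 12443] = 6943.8192
r = 1855 / 6943.8192 ≈ 0.267

0.267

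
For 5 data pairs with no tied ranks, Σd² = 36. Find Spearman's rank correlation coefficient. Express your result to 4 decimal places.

ρ = 1 − 6Σd² / [n(n²−1)] = 1 − 6×36 / (5×24)
  = 1 − 216/120 = 1 − 1.80000 ≈ -0.8000

-0.8000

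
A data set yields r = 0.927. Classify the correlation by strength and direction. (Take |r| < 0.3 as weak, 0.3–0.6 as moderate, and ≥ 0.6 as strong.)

r = 0.927 > 0 so the relationship is positive.
|r| = 0.927, which falls in the strong range.

strong positive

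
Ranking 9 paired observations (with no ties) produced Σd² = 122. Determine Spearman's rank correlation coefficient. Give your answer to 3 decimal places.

ρ = 1 − 6Σd² / [n(n²−1)] = 1 − 6×122 / (9×80)
  = 1 − 732/720 = 1 − 1.0167 ≈ -0.017

-0.017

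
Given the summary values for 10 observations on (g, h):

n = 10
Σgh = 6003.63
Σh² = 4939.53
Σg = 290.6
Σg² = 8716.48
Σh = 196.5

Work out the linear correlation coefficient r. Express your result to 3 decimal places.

0.542

r = (nΣgh − ΣgΣh) / √[(nΣg² − (Σg)²)(nΣh² − (Σh)²)]
Numerator: 10×6003.63 − 290.6×196.5 = 2933.4
Denominator: √[(87164.8 − 84448.36)(49395.3 − 38612.25)] = √[2716.44 × 10783.05] = 5412.1630
r = 2933.4 / 5412.1630 ≈ 0.542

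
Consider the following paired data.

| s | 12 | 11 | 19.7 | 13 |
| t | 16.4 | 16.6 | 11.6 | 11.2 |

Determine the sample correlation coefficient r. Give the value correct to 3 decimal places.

n = 4, Σs = 55.7, Σt = 55.8, Σs² = 822.09, Σt² = 804.52, Σst = 753.52
nΣst − ΣsΣt = 3014.08 − 3108.06 = -93.98
nΣs² − (Σs)² = 3288.36 − 3102.49 = 185.87; nΣt² − (Σt)² = 3218.08 − 3113.64 = 104.44
r = -93.98 / √(185.87 × 104.44) = -93.98 / 139.3279 ≈ -0.675

-0.675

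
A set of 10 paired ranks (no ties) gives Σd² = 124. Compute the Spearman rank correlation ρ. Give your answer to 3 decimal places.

ρ = 1 − 6Σd² / [n(n²−1)] = 1 − 6×124 / (10×99)
  = 1 − 744/990 = 1 − 0.7515 ≈ 0.248

0.248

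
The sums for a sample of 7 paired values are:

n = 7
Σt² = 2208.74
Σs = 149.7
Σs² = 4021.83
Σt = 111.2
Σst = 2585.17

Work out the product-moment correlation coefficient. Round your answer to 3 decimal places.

r = (nΣst − ΣsΣt) / √[(nΣs² − (Σs)²)(nΣt² − (Σt)²)]
Numerator: 7×2585.17 − 149.7×111.2 = 1449.55
Denominator: √[(28152.81 − 22410.09)(15461.18 − 12365.44)] = √[5742.72 × 3095.74] = 4216.3928
r = 1449.55 / 4216.3928 ≈ 0.344

0.344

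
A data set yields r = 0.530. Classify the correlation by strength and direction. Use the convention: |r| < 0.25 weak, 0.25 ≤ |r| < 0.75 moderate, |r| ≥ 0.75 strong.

r = 0.530 > 0 so the relationship is positive.
|r| = 0.530, which falls in the moderate range.

moderate positive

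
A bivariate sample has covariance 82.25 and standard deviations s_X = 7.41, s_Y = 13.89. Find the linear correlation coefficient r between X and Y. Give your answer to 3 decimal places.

0.799

r = Cov(X,Y) / (s_X · s_Y) = 82.25 / (7.41 × 13.89)
  = 82.25 / 102.9249 ≈ 0.799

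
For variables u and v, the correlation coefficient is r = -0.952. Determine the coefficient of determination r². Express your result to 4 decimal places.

0.9063

r² = (-0.952)² = 0.9063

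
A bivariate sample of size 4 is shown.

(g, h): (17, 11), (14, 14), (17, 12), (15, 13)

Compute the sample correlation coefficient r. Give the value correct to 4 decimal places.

-0.9467

n = 4, Σg = 63, Σh = 50, Σg² = 999, Σh² = 630, Σgh = 782
nΣgh − ΣgΣh = 3128 − 3150 = -22
nΣg² − (Σg)² = 3996 − 3969 = 27; nΣh² − (Σh)² = 2520 − 2500 = 20
r = -22 / √(27 × 20) = -22 / 23.2379 ≈ -0.9467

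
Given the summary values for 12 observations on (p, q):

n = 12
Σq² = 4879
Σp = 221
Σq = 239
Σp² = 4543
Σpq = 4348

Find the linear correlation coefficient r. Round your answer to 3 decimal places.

r = (nΣpq − ΣpΣq) / √[(nΣp² − (Σp)²)(nΣq² − (Σq)²)]
Numerator: 12×4348 − 221×239 = -643
Denominator: √[(54516 − 48841)(58548 − 57121)] = √[5675 × 1427] = 2845.7380
r = -643 / 2845.7380 ≈ -0.226

-0.226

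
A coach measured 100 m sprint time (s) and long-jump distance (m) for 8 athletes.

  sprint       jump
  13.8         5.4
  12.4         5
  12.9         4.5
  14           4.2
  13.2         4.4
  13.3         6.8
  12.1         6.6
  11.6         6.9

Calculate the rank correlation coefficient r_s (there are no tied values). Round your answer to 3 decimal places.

Rank sprint: 7, 3, 4, 8, 5, 6, 2, 1
Rank jump: 5, 4, 3, 1, 2, 7, 6, 8
d = rank(sprint) − rank(jump): 2, -1, 1, 7, 3, -1, -4, -7; Σd² = 130
ρ = 1 − 6Σd² / [n(n²−1)] = 1 − 6×130 / (8×63) = 1 − 780/504 ≈ -0.548

-0.548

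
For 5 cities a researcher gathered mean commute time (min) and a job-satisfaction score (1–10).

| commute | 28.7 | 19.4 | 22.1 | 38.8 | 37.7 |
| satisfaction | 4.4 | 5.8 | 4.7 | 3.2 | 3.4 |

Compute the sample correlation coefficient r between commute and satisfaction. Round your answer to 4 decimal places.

-0.9634

n = 5, Σx = 146.7, Σy = 21.5, Σx² = 4615.19, Σy² = 96.89, Σxy = 595.01
nΣxy − ΣxΣy = 2975.05 − 3154.05 = -179
nΣx² − (Σx)² = 23075.95 − 21520.89 = 1555.06; nΣy² − (Σy)² = 484.45 − 462.25 = 22.2
r = -179 / √(1555.06 × 22.2) = -179 / 185.8019 ≈ -0.9634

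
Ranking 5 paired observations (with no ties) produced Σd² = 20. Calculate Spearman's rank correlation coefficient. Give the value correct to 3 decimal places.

0.000

ρ = 1 − 6Σd² / [n(n²−1)] = 1 − 6×20 / (5×24)
  = 1 − 120/120 = 1 − 1.0000 ≈ 0.000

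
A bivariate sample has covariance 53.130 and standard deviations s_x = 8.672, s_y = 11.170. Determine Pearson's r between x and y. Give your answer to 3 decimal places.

r = Cov(x,y) / (s_x · s_y) = 53.130 / (8.672 × 11.170)
  = 53.130 / 96.8662 ≈ 0.548

0.548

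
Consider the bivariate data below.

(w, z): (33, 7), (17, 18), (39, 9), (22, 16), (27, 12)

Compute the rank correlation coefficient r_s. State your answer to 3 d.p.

Rank w: 4, 1, 5, 2, 3
Rank z: 1, 5, 2, 4, 3
d = rank(w) − rank(z): 3, -4, 3, -2, 0; Σd² = 38
ρ = 1 − 6Σd² / [n(n²−1)] = 1 − 6×38 / (5×24) = 1 − 228/120 ≈ -0.900

-0.900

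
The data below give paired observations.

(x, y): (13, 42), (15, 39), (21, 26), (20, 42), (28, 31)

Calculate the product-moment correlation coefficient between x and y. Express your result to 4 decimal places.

-0.6365

n = 5, Σx = 97, Σy = 180, Σx² = 2019, Σy² = 6686, Σxy = 3385
nΣxy − ΣxΣy = 16925 − 17460 = -535
nΣx² − (Σx)² = 10095 − 9409 = 686; nΣy² − (Σy)² = 33430 − 32400 = 1030
r = -535 / √(686 × 1030) = -535 / 840.5831 ≈ -0.6365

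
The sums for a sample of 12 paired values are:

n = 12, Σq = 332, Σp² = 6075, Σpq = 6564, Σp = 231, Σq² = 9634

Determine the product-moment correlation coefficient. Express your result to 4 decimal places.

0.2024

r = (nΣpq − ΣpΣq) / √[(nΣp² − (Σp)²)(nΣq² − (Σq)²)]
Numerator: 12×6564 − 231×332 = 2076
Denominator: √[(72900 − 53361)(115608 − 110224)] = √[19539 × 5384] = 10256.6065
r = 2076 / 10256.6065 ≈ 0.2024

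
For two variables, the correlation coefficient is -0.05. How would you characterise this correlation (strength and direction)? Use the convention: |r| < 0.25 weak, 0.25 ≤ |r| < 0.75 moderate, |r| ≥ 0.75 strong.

r = -0.05 < 0 so the relationship is negative.
|r| = 0.05, which falls in the weak range.

weak negative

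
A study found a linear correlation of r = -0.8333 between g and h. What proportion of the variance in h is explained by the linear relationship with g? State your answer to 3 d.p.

0.694

r² = (-0.8333)² = 0.694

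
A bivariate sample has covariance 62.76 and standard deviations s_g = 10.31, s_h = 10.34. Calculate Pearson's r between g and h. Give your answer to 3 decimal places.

0.589

r = Cov(g,h) / (s_g · s_h) = 62.76 / (10.31 × 10.34)
  = 62.76 / 106.6054 ≈ 0.589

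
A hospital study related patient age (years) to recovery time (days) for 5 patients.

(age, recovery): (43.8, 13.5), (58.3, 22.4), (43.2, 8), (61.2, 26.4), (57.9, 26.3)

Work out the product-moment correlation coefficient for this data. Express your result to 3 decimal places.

0.959

n = 5, Σx = 264.4, Σy = 96.6, Σx² = 14281.42, Σy² = 2136.66, Σxy = 5381.27
nΣxy − ΣxΣy = 26906.35 − 25541.04 = 1365.31
nΣx² − (Σx)² = 71407.1 − 69907.36 = 1499.74; nΣy² − (Σy)² = 10683.3 − 9331.56 = 1351.74
r = 1365.31 / √(1499.74 × 1351.74) = 1365.31 / 1423.8183 ≈ 0.959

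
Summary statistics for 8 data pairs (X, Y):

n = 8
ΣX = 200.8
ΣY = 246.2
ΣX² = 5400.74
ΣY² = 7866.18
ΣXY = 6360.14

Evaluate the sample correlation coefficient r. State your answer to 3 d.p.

r = (nΣXY − ΣXΣY) / √[(nΣX² − (ΣX)²)(nΣY² − (ΣY)²)]
Numerator: 8×6360.14 − 200.8×246.2 = 1444.16
Denominator: √[(43205.92 − 40320.64)(62929.44 − 60614.44)] = √[2885.28 × 2315] = 2584.4580
r = 1444.16 / 2584.4580 ≈ 0.559

0.559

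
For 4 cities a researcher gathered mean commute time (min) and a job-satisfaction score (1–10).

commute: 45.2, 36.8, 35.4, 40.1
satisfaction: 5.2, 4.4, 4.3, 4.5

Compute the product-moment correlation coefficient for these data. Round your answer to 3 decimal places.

n = 4, Σx = 157.5, Σy = 18.4, Σx² = 6258.45, Σy² = 85.14, Σxy = 729.63
nΣxy − ΣxΣy = 2918.52 − 2898 = 20.52
nΣx² − (Σx)² = 25033.8 − 24806.25 = 227.55; nΣy² − (Σy)² = 340.56 − 338.56 = 2
r = 20.52 / √(227.55 × 2) = 20.52 / 21.3331 ≈ 0.962

0.962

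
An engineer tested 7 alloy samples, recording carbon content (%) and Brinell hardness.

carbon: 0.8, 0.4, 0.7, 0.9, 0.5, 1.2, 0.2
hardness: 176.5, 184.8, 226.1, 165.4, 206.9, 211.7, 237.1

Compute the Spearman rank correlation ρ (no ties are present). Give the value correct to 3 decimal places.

-0.429

Rank carbon: 5, 2, 4, 6, 3, 7, 1
Rank hardness: 2, 3, 6, 1, 4, 5, 7
d = rank(carbon) − rank(hardness): 3, -1, -2, 5, -1, 2, -6; Σd² = 80
ρ = 1 − 6Σd² / [n(n²−1)] = 1 − 6×80 / (7×48) = 1 − 480/336 ≈ -0.429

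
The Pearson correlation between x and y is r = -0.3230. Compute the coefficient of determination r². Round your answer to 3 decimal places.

r² = (-0.3230)² = 0.104

0.104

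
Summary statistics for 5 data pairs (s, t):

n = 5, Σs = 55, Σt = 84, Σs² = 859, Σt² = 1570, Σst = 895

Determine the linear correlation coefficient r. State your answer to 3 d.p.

r = (nΣst − ΣsΣt) / √[(nΣs² − (Σs)²)(nΣt² − (Σt)²)]
Numerator: 5×895 − 55×84 = -145
Denominator: √[(4295 − 3025)(7850 − 7056)] = √[1270 × 794] = 1004.1813
r = -145 / 1004.1813 ≈ -0.144

-0.144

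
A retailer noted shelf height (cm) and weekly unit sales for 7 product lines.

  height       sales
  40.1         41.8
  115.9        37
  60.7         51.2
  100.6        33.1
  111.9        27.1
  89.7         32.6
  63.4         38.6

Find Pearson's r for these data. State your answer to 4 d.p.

-0.7010

n = 7, Σx = 582.3, Σy = 261.4, Σx² = 53432.93, Σy² = 10120.42, Σxy = 20806.13
nΣxy − ΣxΣy = 145642.91 − 152213.22 = -6570.31
nΣx² − (Σx)² = 374030.51 − 339073.29 = 34957.22; nΣy² − (Σy)² = 70842.94 − 68329.96 = 2512.98
r = -6570.31 / √(34957.22 × 2512.98) = -6570.31 / 9372.6621 ≈ -0.7010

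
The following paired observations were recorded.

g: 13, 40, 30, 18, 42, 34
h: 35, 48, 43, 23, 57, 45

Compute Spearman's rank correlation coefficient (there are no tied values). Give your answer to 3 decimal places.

0.943

Rank g: 1, 5, 3, 2, 6, 4
Rank h: 2, 5, 3, 1, 6, 4
d = rank(g) − rank(h): -1, 0, 0, 1, 0, 0; Σd² = 2
ρ = 1 − 6Σd² / [n(n²−1)] = 1 − 6×2 / (6×35) = 1 − 12/210 ≈ 0.943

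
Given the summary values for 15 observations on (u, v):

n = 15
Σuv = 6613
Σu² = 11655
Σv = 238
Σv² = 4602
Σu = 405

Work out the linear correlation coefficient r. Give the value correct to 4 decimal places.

0.2425

r = (nΣuv − ΣuΣv) / √[(nΣu² − (Σu)²)(nΣv² − (Σv)²)]
Numerator: 15×6613 − 405×238 = 2805
Denominator: √[(174825 − 164025)(69030 − 56644)] = √[10800 × 12386] = 11565.8463
r = 2805 / 11565.8463 ≈ 0.2425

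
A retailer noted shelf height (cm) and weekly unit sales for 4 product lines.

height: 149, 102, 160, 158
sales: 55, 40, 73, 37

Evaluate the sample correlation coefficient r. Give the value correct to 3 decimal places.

0.474

n = 4, Σx = 569, Σy = 205, Σx² = 83169, Σy² = 11323, Σxy = 29801
nΣxy − ΣxΣy = 119204 − 116645 = 2559
nΣx² − (Σx)² = 332676 − 323761 = 8915; nΣy² − (Σy)² = 45292 − 42025 = 3267
r = 2559 / √(8915 × 3267) = 2559 / 5396.7865 ≈ 0.474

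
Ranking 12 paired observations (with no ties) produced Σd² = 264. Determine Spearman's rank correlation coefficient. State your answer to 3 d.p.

0.077

ρ = 1 − 6Σd² / [n(n²−1)] = 1 − 6×264 / (12×143)
  = 1 − 1584/1716 = 1 − 0.9231 ≈ 0.077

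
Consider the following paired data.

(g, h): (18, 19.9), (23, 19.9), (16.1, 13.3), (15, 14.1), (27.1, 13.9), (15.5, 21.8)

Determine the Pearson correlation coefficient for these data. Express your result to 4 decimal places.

n = 6, Σg = 114.7, Σh = 102.9, Σg² = 2311.87, Σh² = 1836.17, Σgh = 1956.12
nΣgh − ΣgΣh = 11736.72 − 11802.63 = -65.91
nΣg² − (Σg)² = 13871.22 − 13156.09 = 715.13; nΣh² − (Σh)² = 11017.02 − 10588.41 = 428.61
r = -65.91 / √(715.13 × 428.61) = -65.91 / 553.6351 ≈ -0.1190

-0.1190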